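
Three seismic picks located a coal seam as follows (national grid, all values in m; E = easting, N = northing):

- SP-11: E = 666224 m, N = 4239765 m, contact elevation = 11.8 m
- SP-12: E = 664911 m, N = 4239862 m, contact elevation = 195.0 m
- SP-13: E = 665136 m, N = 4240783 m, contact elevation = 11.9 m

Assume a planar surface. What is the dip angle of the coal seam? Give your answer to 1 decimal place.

12.5°

Two edge vectors: SP-11→SP-12 = (-1313, 97, 183.2), SP-11→SP-13 = (-1088, 1018, 0.1).
Normal n = (SP-11→SP-12) × (SP-11→SP-13) = (-186487.9, -199190.3, -1231098).
So ∂z/∂E = −n_x/n_z = −0.15148 and ∂z/∂N = −n_y/n_z = −0.16180.
Gradient magnitude |∇z| = √(a² + b²) = √(0.02295 + 0.02618) = 0.22164.
True dip = arctan(0.22164) = 12.5°, dipping toward NE (azimuth ≈ 043°).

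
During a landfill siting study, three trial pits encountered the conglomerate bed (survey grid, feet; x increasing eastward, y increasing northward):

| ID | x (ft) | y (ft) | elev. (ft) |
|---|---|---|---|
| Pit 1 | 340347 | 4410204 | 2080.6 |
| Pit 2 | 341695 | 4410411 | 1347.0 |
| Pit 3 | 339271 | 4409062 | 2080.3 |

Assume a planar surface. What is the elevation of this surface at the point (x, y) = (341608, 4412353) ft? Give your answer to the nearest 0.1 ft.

2567.2 ft

Let the plane be z = a·x + b·y + c.
Pit 2−Pit 1: 1348a + 207b = −733.6;  Pit 3−Pit 1: −1076a − 1142b = −0.3.
Solving gives a = −0.636320712, b = 0.599808306.
Then c = 2080.6 − a·340347 − b·4410204 = −2426626.55.
At (341608, 4412353): z = −217372.2 + 2646566.0 − 2426626.55 = 2567.2 ft.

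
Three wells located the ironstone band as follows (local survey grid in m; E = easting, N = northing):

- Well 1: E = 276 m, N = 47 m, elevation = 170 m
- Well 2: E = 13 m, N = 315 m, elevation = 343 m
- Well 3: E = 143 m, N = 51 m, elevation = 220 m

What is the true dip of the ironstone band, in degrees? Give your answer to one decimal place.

24.9°

Let the plane be z = a·E + b·N + c.
Well 2−Well 1: −263a + 268b = 173;  Well 3−Well 1: −133a + 4b = 50.
Solving gives a = −0.36737, b = 0.28501.
Gradient magnitude |∇z| = √(a² + b²) = √(0.13496 + 0.08123) = 0.46496.
True dip = arctan(0.46496) = 24.9°, dipping toward SE (azimuth ≈ 128°).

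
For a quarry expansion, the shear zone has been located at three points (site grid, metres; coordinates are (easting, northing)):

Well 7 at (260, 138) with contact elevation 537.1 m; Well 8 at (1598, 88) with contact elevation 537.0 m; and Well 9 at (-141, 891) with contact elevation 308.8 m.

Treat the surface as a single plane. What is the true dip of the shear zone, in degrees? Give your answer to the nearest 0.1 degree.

17.2°

Let the plane be z = a·E + b·N + c.
Well 8−Well 7: 1338a − 50b = −0.1;  Well 9−Well 7: −401a + 753b = −228.3.
Solving gives a = −0.01164, b = −0.30938.
Gradient magnitude |∇z| = √(a² + b²) = √(0.00014 + 0.09572) = 0.30960.
True dip = arctan(0.30960) = 17.2°, dipping toward N (azimuth ≈ 002°).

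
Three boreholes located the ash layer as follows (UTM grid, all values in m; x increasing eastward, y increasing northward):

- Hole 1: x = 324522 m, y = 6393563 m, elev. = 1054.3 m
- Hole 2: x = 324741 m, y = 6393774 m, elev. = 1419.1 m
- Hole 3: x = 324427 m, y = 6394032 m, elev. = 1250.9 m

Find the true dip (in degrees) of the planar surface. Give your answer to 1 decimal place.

50.9°

Let the plane be z = a·x + b·y + c.
Hole 2−Hole 1: 219a + 211b = 364.8;  Hole 3−Hole 1: −95a + 469b = 196.6.
Solving gives a = 1.05582, b = 0.63306.
Gradient magnitude |∇z| = √(a² + b²) = √(1.11476 + 0.40076) = 1.23107.
True dip = arctan(1.23107) = 50.9°, dipping toward WSW (azimuth ≈ 239°).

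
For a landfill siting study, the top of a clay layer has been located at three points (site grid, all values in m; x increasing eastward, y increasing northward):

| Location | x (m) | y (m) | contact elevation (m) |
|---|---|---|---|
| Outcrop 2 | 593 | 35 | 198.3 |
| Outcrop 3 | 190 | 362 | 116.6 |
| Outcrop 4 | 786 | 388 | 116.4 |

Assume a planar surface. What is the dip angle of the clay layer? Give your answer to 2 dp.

Let the plane be z = a·x + b·y + c.
Outcrop 3−Outcrop 2: −403a + 327b = −81.7;  Outcrop 4−Outcrop 2: 193a + 353b = −81.9.
Solving gives a = 0.01002, b = −0.23749.
Gradient magnitude |∇z| = √(a² + b²) = √(0.00010 + 0.05640) = 0.23770.
True dip = arctan(0.23770) = 13.37°, dipping toward N (azimuth ≈ 358°).

13.37°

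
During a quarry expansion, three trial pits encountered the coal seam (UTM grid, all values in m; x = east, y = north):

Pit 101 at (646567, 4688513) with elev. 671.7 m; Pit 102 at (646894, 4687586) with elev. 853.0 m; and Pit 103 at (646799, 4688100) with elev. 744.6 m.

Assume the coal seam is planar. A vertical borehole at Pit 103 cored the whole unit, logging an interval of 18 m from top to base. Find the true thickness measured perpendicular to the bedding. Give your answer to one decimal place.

17.5 m

Let the plane be z = a·x + b·y + c.
Pit 102−Pit 101: 327a − 927b = 181.3;  Pit 103−Pit 101: 232a − 413b = 72.9.
Solving gives a = −0.09122, b = −0.22775.
|∇z| = √(a²+b²) = 0.24534, so dip δ = arctan(0.24534) = 13.78°.
True thickness = vertical thickness × cos δ = 18 × cos 13.78° = 17.5 m.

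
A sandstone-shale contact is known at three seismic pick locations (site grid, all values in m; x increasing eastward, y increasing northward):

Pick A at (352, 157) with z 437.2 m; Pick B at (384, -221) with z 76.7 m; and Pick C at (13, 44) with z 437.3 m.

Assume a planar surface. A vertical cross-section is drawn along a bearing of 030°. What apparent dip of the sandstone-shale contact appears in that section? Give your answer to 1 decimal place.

Two edge vectors: Pick A→Pick B = (32, -378, -360.5), Pick A→Pick C = (-339, -113, 0.1).
Normal n = (Pick A→Pick B) × (Pick A→Pick C) = (-40774.3, 122206.3, -131758).
So ∂z/∂x = −n_x/n_z = −0.30946 and ∂z/∂y = −n_y/n_z = 0.92751.
Unit vector along 030° is (sin 30°, cos 30°) = (0.5000, 0.8660).
Slope in that direction = a·(0.5000) + b·(0.8660) = 0.64851.
Apparent dip = arctan|0.64851| = 33.0° (true dip is 44.4°, so apparent ≤ true as expected).

33.0°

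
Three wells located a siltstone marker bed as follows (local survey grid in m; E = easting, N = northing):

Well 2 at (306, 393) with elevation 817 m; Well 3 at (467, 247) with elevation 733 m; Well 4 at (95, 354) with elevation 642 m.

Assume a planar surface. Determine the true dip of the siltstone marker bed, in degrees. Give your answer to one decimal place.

54.0°

Let the plane be z = a·E + b·N + c.
Well 3−Well 2: 161a − 146b = −84;  Well 4−Well 2: −211a − 39b = −175.
Solving gives a = 0.60062, b = 1.23767.
Gradient magnitude |∇z| = √(a² + b²) = √(0.36074 + 1.53183) = 1.37571.
True dip = arctan(1.37571) = 54.0°, dipping toward SSW (azimuth ≈ 206°).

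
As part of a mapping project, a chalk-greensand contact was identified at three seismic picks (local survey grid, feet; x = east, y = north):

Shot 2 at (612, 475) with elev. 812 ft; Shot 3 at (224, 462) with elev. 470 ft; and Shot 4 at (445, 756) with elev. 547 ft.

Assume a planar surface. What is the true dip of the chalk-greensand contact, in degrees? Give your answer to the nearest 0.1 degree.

44.6°

Two edge vectors: Shot 2→Shot 3 = (-388, -13, -342), Shot 2→Shot 4 = (-167, 281, -265).
Normal n = (Shot 2→Shot 3) × (Shot 2→Shot 4) = (99547, -45706, -111199).
So ∂z/∂x = −n_x/n_z = 0.89521 and ∂z/∂y = −n_y/n_z = −0.41103.
Gradient magnitude |∇z| = √(a² + b²) = √(0.80141 + 0.16894) = 0.98507.
True dip = arctan(0.98507) = 44.6°, dipping toward WNW (azimuth ≈ 295°).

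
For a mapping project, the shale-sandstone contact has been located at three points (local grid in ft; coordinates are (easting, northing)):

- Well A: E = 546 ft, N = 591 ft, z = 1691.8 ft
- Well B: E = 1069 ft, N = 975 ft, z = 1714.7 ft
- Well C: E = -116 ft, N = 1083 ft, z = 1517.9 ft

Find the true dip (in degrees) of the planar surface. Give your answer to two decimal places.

Let the plane be z = a·E + b·N + c.
Well B−Well A: 523a + 384b = 22.9;  Well C−Well A: −662a + 492b = −173.9.
Solving gives a = 0.15257, b = −0.14816.
Gradient magnitude |∇z| = √(a² + b²) = √(0.02328 + 0.02195) = 0.21268.
True dip = arctan(0.21268) = 12.01°, dipping toward NW (azimuth ≈ 314°).

12.01°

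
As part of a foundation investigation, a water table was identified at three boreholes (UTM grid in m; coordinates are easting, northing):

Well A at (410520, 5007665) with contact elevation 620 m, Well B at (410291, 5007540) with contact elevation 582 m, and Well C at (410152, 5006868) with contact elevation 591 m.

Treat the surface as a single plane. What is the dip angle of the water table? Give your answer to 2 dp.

Two edge vectors: Well A→Well B = (-229, -125, -38), Well A→Well C = (-368, -797, -29).
Normal n = (Well A→Well B) × (Well A→Well C) = (-26661, 7343, 136513).
So ∂z/∂easting = −n_x/n_z = 0.19530 and ∂z/∂northing = −n_y/n_z = −0.05379.
Gradient magnitude |∇z| = √(a² + b²) = √(0.03814 + 0.00289) = 0.20257.
True dip = arctan(0.20257) = 11.45°, dipping toward WNW (azimuth ≈ 285°).

11.45°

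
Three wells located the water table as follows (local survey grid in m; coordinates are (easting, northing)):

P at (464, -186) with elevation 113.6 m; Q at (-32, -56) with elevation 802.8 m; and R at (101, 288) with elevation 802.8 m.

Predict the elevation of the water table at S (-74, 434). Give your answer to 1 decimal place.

1094.8 m

Let the plane be z = a·E + b·N + c.
Q−P: −496a + 130b = 689.2;  R−P: −363a + 474b = 689.2.
Solving gives a = −1.26167, b = 0.48780.
Then c = 113.6 − a·464 − b·-186 = 789.74.
At (-74, 434): z = 93.4 + 211.7 + 789.74 = 1094.8 m.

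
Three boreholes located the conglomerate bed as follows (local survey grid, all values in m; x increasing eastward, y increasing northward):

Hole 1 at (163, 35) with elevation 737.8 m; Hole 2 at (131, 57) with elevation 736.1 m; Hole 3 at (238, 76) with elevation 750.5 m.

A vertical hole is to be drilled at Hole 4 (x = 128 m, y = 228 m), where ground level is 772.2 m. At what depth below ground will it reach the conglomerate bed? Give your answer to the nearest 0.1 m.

20.4 m

Let the plane be z = a·x + b·y + c.
Hole 2−Hole 1: −32a + 22b = −1.7;  Hole 3−Hole 1: 75a + 41b = 12.7.
Solving gives a = 0.11786, b = 0.09416.
Then c = 737.8 − a·163 − b·35 = 715.29.
At (128, 228): z_contact = 15.09 + 21.47 + 715.29 = 751.85 m.
Depth below ground = 772.2 − 751.85 = 20.4 m.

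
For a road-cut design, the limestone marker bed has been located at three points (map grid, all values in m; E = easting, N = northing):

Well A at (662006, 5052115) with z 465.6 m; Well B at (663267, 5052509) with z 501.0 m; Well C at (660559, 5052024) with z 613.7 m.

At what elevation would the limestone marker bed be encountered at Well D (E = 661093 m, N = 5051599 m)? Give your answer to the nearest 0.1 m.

319.4 m

Let the plane be z = a·E + b·N + c.
Well B−Well A: 1261a + 394b = 35.4;  Well C−Well A: −1447a − 91b = 148.1.
Solving gives a = −0.135215771, b = 0.522606820.
Then c = 465.6 − a·662006 − b·5052115 = −2550290.50.
At (661093, 5051599): z = −89390.2 + 2640000.1 − 2550290.50 = 319.4 m.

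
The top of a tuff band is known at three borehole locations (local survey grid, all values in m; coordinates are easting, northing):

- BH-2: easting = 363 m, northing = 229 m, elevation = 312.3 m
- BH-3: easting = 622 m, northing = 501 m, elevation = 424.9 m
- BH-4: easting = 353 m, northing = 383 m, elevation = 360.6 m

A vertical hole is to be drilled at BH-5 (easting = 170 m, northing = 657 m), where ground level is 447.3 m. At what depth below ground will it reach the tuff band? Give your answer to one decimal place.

Two edge vectors: BH-2→BH-3 = (259, 272, 112.6), BH-2→BH-4 = (-10, 154, 48.3).
Normal n = (BH-2→BH-3) × (BH-2→BH-4) = (-4202.8, -13635.7, 42606).
So ∂z/∂easting = −n_x/n_z = 0.09864 and ∂z/∂northing = −n_y/n_z = 0.32004.
Intercept c from BH-2: 312.3 − 35.81 − 73.29 = 203.20.
At (170, 657): z_contact = 16.77 + 210.27 + 203.20 = 430.24 m.
Depth below ground = 447.3 − 430.24 = 17.1 m.

17.1 m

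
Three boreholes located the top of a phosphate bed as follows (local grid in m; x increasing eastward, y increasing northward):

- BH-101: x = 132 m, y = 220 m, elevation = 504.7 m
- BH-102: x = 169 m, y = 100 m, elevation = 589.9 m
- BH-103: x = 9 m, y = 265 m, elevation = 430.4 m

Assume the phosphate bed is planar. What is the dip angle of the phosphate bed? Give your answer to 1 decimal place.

Two edge vectors: BH-101→BH-102 = (37, -120, 85.2), BH-101→BH-103 = (-123, 45, -74.3).
Normal n = (BH-101→BH-102) × (BH-101→BH-103) = (5082, -7730.5, -13095).
So ∂z/∂x = −n_x/n_z = 0.38809 and ∂z/∂y = −n_y/n_z = −0.59034.
Gradient magnitude |∇z| = √(a² + b²) = √(0.15061 + 0.34850) = 0.70648.
True dip = arctan(0.70648) = 35.2°, dipping toward NNW (azimuth ≈ 327°).

35.2°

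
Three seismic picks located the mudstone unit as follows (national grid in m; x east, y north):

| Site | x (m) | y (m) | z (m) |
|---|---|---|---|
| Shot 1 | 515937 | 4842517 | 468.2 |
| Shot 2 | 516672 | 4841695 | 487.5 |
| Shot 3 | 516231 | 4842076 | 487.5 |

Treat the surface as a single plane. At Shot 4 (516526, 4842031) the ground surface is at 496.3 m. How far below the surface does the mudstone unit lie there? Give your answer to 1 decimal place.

30.5 m

Two edge vectors: Shot 1→Shot 2 = (735, -822, 19.3), Shot 1→Shot 3 = (294, -441, 19.3).
Normal n = (Shot 1→Shot 2) × (Shot 1→Shot 3) = (-7353.3, -8511.3, -82467).
So ∂z/∂x = −n_x/n_z = −0.089166576 and ∂z/∂y = −n_y/n_z = −0.103208556.
Intercept c from Shot 1: 468.2 + 46004.34 + 499789.19 = 546261.72.
At (516526, 4842031): z_contact = −46056.85 − 499739.03 + 546261.72 = 465.84 m.
Depth below ground = 496.3 − 465.84 = 30.5 m.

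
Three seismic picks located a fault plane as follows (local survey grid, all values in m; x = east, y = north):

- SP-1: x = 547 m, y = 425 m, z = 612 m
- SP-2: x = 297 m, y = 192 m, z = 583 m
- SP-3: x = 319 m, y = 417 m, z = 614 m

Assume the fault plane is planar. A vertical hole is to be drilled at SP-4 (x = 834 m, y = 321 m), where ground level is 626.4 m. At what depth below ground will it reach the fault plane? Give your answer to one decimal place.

Two edge vectors: SP-1→SP-2 = (-250, -233, -29), SP-1→SP-3 = (-228, -8, 2).
Normal n = (SP-1→SP-2) × (SP-1→SP-3) = (-698, 7112, -51124).
So ∂z/∂x = −n_x/n_z = −0.01365 and ∂z/∂y = −n_y/n_z = 0.13911.
Intercept c from SP-1: 612 + 7.47 − 59.12 = 560.35.
At (834, 321): z_contact = −11.39 + 44.66 + 560.35 = 593.61 m.
Depth below ground = 626.4 − 593.61 = 32.8 m.

32.8 m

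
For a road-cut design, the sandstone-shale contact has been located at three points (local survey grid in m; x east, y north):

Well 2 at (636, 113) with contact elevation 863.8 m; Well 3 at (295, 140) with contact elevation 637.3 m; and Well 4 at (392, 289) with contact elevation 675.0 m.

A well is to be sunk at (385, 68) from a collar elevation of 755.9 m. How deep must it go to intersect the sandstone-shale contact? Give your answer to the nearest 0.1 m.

47.8 m

Let the plane be z = a·x + b·y + c.
Well 3−Well 2: −341a + 27b = −226.5;  Well 4−Well 2: −244a + 176b = −188.8.
Solving gives a = 0.65071, b = −0.17060.
Then c = 863.8 − a·636 − b·113 = 469.22.
At (385, 68): z_contact = 250.53 − 11.60 + 469.22 = 708.15 m.
Depth below ground = 755.9 − 708.15 = 47.8 m.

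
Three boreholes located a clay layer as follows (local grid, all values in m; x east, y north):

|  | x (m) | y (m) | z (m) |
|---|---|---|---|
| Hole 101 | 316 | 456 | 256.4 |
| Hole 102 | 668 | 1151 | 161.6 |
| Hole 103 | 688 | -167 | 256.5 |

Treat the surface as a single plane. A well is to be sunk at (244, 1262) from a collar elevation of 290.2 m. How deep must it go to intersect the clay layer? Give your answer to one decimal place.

84.5 m

Let the plane be z = a·x + b·y + c.
Hole 102−Hole 101: 352a + 695b = −94.8;  Hole 103−Hole 101: 372a − 623b = 0.1.
Solving gives a = −0.123454, b = −0.073876.
Then c = 256.4 − a·316 − b·456 = 329.10.
At (244, 1262): z_contact = −30.12 − 93.23 + 329.10 = 205.74 m.
Depth below ground = 290.2 − 205.74 = 84.5 m.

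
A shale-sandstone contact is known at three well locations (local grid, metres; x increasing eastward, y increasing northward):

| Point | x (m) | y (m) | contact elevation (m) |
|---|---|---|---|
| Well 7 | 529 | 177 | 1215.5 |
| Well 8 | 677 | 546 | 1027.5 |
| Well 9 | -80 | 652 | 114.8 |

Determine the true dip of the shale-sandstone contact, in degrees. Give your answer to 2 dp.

Let the plane be z = a·x + b·y + c.
Well 8−Well 7: 148a + 369b = −188;  Well 9−Well 7: −609a + 475b = −1100.7.
Solving gives a = 1.07402, b = −0.94026.
Gradient magnitude |∇z| = √(a² + b²) = √(1.15352 + 0.88408) = 1.42745.
True dip = arctan(1.42745) = 54.99°, dipping toward NW (azimuth ≈ 311°).

54.99°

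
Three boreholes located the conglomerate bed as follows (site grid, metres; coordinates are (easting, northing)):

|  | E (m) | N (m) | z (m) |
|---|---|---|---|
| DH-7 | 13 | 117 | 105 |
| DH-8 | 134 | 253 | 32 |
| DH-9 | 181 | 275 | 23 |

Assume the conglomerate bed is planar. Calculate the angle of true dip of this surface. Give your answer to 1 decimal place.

Two edge vectors: DH-7→DH-8 = (121, 136, -73), DH-7→DH-9 = (168, 158, -82).
Normal n = (DH-7→DH-8) × (DH-7→DH-9) = (382, -2342, -3730).
So ∂z/∂E = −n_x/n_z = 0.10241 and ∂z/∂N = −n_y/n_z = −0.62788.
Gradient magnitude |∇z| = √(a² + b²) = √(0.01049 + 0.39424) = 0.63618.
True dip = arctan(0.63618) = 32.5°, dipping toward N (azimuth ≈ 351°).

32.5°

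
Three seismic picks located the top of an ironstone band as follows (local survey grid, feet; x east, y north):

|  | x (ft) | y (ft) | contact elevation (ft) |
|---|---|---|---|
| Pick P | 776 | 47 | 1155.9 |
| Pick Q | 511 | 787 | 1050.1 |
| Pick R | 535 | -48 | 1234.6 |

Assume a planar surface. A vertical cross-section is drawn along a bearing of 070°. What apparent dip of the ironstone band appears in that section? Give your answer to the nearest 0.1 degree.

16.7°

Let the plane be z = a·x + b·y + c.
Pick Q−Pick P: −265a + 740b = −105.8;  Pick R−Pick P: −241a − 95b = 78.7.
Solving gives a = −0.23677, b = −0.22776.
Unit vector along 070° is (sin 70°, cos 70°) = (0.9397, 0.3420).
Slope in that direction = a·(0.9397) + b·(0.3420) = −0.30039.
Apparent dip = arctan|0.30039| = 16.7° (true dip is 18.2°, so apparent ≤ true as expected).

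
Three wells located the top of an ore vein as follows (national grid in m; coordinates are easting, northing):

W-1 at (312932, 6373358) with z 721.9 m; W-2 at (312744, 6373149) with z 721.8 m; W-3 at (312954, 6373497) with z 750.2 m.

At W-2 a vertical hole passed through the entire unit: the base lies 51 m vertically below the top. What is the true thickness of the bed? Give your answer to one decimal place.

47.8 m

Two edge vectors: W-1→W-2 = (-188, -209, -0.1), W-1→W-3 = (22, 139, 28.3).
Normal n = (W-1→W-2) × (W-1→W-3) = (-5900.8, 5318.2, -21534).
So ∂z/∂easting = −n_x/n_z = −0.27402 and ∂z/∂northing = −n_y/n_z = 0.24697.
|∇z| = √(a²+b²) = 0.36889, so dip δ = arctan(0.36889) = 20.25°.
True thickness = vertical thickness × cos δ = 51 × cos 20.25° = 47.8 m.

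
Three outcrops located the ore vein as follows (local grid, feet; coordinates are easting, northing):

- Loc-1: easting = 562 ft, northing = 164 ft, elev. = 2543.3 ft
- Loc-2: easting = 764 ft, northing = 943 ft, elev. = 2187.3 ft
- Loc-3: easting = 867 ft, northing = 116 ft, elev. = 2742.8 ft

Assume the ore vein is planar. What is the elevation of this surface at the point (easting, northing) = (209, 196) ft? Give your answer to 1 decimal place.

Let the plane be z = a·easting + b·northing + c.
Loc-2−Loc-1: 202a + 779b = −356;  Loc-3−Loc-1: 305a − 48b = 199.5.
Solving gives a = 0.55935, b = −0.60204.
Then c = 2543.3 − a·562 − b·164 = 2327.68.
At (209, 196): z = 116.9 − 118.0 + 2327.68 = 2326.6 ft.

2326.6 ft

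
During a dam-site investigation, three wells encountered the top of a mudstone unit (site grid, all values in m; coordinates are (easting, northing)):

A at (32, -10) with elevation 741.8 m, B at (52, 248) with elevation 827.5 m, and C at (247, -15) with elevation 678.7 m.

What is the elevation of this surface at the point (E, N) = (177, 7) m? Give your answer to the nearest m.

706 m

Let the plane be z = a·E + b·N + c.
B−A: 20a + 258b = 85.7;  C−A: 215a − 5b = −63.1.
Solving gives a = −0.28525, b = 0.35428.
Then c = 741.8 − a·32 − b·-10 = 754.47.
At (177, 7): z = −50.5 + 2.5 + 754.47 = 706.5 m.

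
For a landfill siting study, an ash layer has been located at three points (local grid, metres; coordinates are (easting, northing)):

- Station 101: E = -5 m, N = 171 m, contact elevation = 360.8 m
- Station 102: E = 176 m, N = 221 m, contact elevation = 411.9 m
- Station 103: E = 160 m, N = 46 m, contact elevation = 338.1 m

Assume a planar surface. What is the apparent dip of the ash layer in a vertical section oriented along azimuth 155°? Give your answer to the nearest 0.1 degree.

Let the plane be z = a·E + b·N + c.
Station 102−Station 101: 181a + 50b = 51.1;  Station 103−Station 101: 165a − 125b = −22.7.
Solving gives a = 0.17012, b = 0.40616.
Unit vector along 155° is (sin 155°, cos 155°) = (0.4226, -0.9063).
Slope in that direction = a·(0.4226) + b·(-0.9063) = −0.29621.
Apparent dip = arctan|0.29621| = 16.5° (true dip is 23.8°, so apparent ≤ true as expected).

16.5°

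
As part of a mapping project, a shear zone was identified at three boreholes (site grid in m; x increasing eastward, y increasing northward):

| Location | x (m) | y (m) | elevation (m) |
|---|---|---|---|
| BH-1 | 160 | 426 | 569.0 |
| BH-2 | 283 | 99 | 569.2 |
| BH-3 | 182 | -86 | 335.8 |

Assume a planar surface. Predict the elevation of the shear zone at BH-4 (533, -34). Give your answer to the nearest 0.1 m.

843.0 m

Let the plane be z = a·x + b·y + c.
BH-2−BH-1: 123a − 327b = 0.2;  BH-3−BH-1: 22a − 512b = −233.2.
Solving gives a = 1.36888, b = 0.51429.
Then c = 569 − a·160 − b·426 = 130.89.
At (533, -34): z = 729.6 − 17.5 + 130.89 = 843.0 m.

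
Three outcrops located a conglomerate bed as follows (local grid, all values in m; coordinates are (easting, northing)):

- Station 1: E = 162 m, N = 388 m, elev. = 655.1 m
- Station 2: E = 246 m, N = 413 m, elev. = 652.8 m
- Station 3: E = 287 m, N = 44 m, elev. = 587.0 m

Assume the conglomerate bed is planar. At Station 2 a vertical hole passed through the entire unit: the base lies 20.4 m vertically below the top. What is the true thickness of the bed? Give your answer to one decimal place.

20.1 m

Two edge vectors: Station 1→Station 2 = (84, 25, -2.3), Station 1→Station 3 = (125, -344, -68.1).
Normal n = (Station 1→Station 2) × (Station 1→Station 3) = (-2493.7, 5432.9, -32021).
So ∂z/∂E = −n_x/n_z = −0.07788 and ∂z/∂N = −n_y/n_z = 0.16967.
|∇z| = √(a²+b²) = 0.18669, so dip δ = arctan(0.18669) = 10.57°.
True thickness = vertical thickness × cos δ = 20.4 × cos 10.57° = 20.1 m.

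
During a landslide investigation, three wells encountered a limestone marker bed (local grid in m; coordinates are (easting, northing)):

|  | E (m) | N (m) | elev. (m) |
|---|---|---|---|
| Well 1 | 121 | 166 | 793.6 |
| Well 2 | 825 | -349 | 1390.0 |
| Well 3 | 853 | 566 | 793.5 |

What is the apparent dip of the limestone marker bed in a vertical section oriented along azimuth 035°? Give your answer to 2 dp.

18.54°

Let the plane be z = a·E + b·N + c.
Well 2−Well 1: 704a − 515b = 596.4;  Well 3−Well 1: 732a + 400b = −0.1.
Solving gives a = 0.36216, b = −0.66299.
Unit vector along 035° is (sin 35°, cos 35°) = (0.5736, 0.8192).
Slope in that direction = a·(0.5736) + b·(0.8192) = −0.33537.
Apparent dip = arctan|0.33537| = 18.54° (true dip is 37.1°, so apparent ≤ true as expected).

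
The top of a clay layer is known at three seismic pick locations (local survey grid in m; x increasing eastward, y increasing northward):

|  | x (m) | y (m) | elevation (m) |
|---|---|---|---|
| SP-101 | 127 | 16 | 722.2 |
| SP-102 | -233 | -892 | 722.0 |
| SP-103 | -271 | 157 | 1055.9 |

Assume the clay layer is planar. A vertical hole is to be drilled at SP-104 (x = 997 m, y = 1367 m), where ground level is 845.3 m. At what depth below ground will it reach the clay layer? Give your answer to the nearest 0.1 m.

368.6 m

Two edge vectors: SP-101→SP-102 = (-360, -908, -0.2), SP-101→SP-103 = (-398, 141, 333.7).
Normal n = (SP-101→SP-102) × (SP-101→SP-103) = (-302971.4, 120211.6, -412144).
So ∂z/∂x = −n_x/n_z = −0.735111 and ∂z/∂y = −n_y/n_z = 0.291674.
Intercept c from SP-101: 722.2 + 93.36 − 4.67 = 810.89.
At (997, 1367): z_contact = −732.91 + 398.72 + 810.89 = 476.71 m.
Depth below ground = 845.3 − 476.71 = 368.6 m.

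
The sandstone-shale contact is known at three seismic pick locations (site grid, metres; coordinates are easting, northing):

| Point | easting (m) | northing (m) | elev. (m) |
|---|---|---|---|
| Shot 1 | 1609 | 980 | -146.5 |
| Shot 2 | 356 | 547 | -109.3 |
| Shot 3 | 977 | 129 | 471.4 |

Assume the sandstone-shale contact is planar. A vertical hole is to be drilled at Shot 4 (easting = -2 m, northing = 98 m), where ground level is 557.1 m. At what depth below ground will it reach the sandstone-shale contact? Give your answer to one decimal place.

Let the plane be z = a·easting + b·northing + c.
Shot 2−Shot 1: −1253a − 433b = 37.2;  Shot 3−Shot 1: −632a − 851b = 617.9.
Solving gives a = 0.297602, b = −0.947103.
Then c = -146.5 − a·1609 − b·980 = 302.82.
At (-2, 98): z_contact = −0.60 − 92.82 + 302.82 = 209.41 m.
Depth below ground = 557.1 − 209.41 = 347.7 m.

347.7 m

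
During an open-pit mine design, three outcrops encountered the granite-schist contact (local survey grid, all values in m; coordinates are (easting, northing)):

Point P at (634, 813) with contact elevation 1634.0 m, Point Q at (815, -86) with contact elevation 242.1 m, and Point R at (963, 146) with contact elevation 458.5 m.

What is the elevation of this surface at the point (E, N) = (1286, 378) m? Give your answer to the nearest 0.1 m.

546.6 m

Let the plane be z = a·E + b·N + c.
Point Q−Point P: 181a − 899b = −1391.9;  Point R−Point P: 329a − 667b = −1175.5.
Solving gives a = −0.733400, b = 1.400617.
Then c = 1634 − a·634 − b·813 = 960.27.
At (1286, 378): z = −943.2 + 529.4 + 960.27 = 546.6 m.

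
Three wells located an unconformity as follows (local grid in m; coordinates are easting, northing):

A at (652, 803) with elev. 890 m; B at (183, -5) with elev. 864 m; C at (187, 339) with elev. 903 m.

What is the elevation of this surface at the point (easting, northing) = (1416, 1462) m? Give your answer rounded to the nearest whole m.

Two edge vectors: A→B = (-469, -808, -26), A→C = (-465, -464, 13).
Normal n = (A→B) × (A→C) = (-22568, 18187, -158104).
So ∂z/∂easting = −n_x/n_z = −0.14274 and ∂z/∂northing = −n_y/n_z = 0.11503.
Intercept c from A: 890 + 93.07 − 92.37 = 890.70.
At (1416, 1462): z = −202.1 + 168.2 + 890.70 = 856.8 m.

857 m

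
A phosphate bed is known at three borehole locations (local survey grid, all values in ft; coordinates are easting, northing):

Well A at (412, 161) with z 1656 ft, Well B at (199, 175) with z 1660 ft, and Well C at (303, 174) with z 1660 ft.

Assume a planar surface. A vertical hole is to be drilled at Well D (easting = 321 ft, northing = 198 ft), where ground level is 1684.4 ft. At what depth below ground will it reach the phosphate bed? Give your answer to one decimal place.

Two edge vectors: Well A→Well B = (-213, 14, 4), Well A→Well C = (-109, 13, 4).
Normal n = (Well A→Well B) × (Well A→Well C) = (4, 416, -1243).
So ∂z/∂easting = −n_x/n_z = 0.00322 and ∂z/∂northing = −n_y/n_z = 0.33467.
Intercept c from Well A: 1656 − 1.33 − 53.88 = 1600.79.
At (321, 198): z_contact = 1.03 + 66.27 + 1600.79 = 1668.09 ft.
Depth below ground = 1684.4 − 1668.09 = 16.3 ft.

16.3 ft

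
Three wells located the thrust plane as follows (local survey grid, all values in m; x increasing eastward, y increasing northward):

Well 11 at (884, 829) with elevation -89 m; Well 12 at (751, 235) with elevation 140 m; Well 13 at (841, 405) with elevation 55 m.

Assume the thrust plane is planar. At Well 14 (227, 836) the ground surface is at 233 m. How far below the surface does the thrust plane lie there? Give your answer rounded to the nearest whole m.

Let the plane be z = a·x + b·y + c.
Well 12−Well 11: −133a − 594b = 229;  Well 13−Well 11: −43a − 424b = 144.
Solving gives a = −0.37472, b = −0.30162.
Then c = -89 − a·884 − b·829 = 492.29.
At (227, 836): z_contact = −85.1 − 252.2 + 492.29 = 155.1 m.
Depth below ground = 233 − 155.1 = 78 m.

78 m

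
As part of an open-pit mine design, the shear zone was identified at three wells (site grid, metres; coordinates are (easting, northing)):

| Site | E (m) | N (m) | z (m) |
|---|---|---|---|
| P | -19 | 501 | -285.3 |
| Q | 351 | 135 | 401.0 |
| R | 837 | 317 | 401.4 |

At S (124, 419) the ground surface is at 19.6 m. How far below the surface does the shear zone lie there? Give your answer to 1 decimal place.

120.5 m

Two edge vectors: P→Q = (370, -366, 686.3), P→R = (856, -184, 686.7).
Normal n = (P→Q) × (P→R) = (-125053, 333393.8, 245216).
So ∂z/∂E = −n_x/n_z = 0.50997 and ∂z/∂N = −n_y/n_z = −1.35959.
Intercept c from P: -285.3 + 9.69 + 681.16 = 405.55.
At (124, 419): z_contact = 63.24 − 569.67 + 405.55 = -100.89 m.
Depth below ground = 19.6 − (-100.89) = 120.5 m.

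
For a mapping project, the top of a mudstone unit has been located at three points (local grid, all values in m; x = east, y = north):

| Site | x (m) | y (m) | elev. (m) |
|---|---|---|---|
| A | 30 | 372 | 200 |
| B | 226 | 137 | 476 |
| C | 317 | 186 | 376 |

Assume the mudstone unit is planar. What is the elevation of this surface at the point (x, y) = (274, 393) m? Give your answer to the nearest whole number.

Let the plane be z = a·x + b·y + c.
B−A: 196a − 235b = 276;  C−A: 287a − 186b = 176.
Solving gives a = −0.32192, b = −1.44296.
Then c = 200 − a·30 − b·372 = 746.44.
At (274, 393): z = −88.2 − 567.1 + 746.44 = 91.1 m.

91 m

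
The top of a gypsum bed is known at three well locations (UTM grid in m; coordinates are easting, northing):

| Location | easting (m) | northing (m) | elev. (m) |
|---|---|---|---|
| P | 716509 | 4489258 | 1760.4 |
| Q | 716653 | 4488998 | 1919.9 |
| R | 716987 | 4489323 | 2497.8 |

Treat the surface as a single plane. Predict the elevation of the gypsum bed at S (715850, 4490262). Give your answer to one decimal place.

Two edge vectors: P→Q = (144, -260, 159.5), P→R = (478, 65, 737.4).
Normal n = (P→Q) × (P→R) = (-202091.5, -29944.6, 133640).
So ∂z/∂easting = −n_x/n_z = 1.512208171 and ∂z/∂northing = −n_y/n_z = 0.224069141.
Intercept c from P: 1760.4 − 1083510.76 − 1005904.18 = −2087654.55.
At (715850, 4490262): z = 1082514.2 + 1006129.1 − 2087654.55 = 988.8 m.

988.8 m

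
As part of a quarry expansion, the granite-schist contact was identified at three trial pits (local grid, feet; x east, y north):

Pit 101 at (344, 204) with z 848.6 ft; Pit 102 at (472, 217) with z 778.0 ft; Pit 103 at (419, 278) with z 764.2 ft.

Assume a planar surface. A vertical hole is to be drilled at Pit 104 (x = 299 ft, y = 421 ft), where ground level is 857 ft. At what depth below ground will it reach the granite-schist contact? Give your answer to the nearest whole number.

Let the plane be z = a·x + b·y + c.
Pit 102−Pit 101: 128a + 13b = −70.6;  Pit 103−Pit 101: 75a + 74b = −84.4.
Solving gives a = −0.48572, b = −0.64825.
Then c = 848.6 − a·344 − b·204 = 1147.93.
At (299, 421): z_contact = −145.2 − 272.9 + 1147.93 = 729.8 ft.
Depth below ground = 857 − 729.8 = 127 ft.

127 ft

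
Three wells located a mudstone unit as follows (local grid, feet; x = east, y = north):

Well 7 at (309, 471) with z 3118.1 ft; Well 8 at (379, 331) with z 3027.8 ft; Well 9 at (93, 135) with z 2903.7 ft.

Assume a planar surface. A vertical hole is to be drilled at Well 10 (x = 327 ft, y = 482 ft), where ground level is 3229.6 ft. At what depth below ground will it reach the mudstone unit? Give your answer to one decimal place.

Let the plane be z = a·x + b·y + c.
Well 8−Well 7: 70a − 140b = −90.3;  Well 9−Well 7: −216a − 336b = −214.4.
Solving gives a = −0.00604, b = 0.64198.
Then c = 3118.1 − a·309 − b·471 = 2817.59.
At (327, 482): z_contact = −1.98 + 309.43 + 2817.59 = 3125.05 ft.
Depth below ground = 3229.6 − 3125.05 = 104.5 ft.

104.5 ft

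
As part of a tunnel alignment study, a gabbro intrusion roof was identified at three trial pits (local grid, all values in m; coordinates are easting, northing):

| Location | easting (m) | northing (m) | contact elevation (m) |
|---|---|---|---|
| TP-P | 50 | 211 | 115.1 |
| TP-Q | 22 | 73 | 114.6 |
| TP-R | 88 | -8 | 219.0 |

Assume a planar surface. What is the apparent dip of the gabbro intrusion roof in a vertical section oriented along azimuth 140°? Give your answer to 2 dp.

45.31°

Let the plane be z = a·easting + b·northing + c.
TP-Q−TP-P: −28a − 138b = −0.5;  TP-R−TP-P: 38a − 219b = 103.9.
Solving gives a = 1.27002, b = −0.25406.
Unit vector along 140° is (sin 140°, cos 140°) = (0.6428, -0.7660).
Slope in that direction = a·(0.6428) + b·(-0.7660) = 1.01097.
Apparent dip = arctan|1.01097| = 45.31° (true dip is 52.3°, so apparent ≤ true as expected).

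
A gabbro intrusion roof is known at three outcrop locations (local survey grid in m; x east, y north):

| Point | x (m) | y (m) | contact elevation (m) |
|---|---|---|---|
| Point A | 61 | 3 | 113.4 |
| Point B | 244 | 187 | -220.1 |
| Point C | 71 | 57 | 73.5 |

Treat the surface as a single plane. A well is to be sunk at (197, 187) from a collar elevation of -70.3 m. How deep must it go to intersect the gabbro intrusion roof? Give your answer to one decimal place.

87.5 m

Let the plane be z = a·x + b·y + c.
Point B−Point A: 183a + 184b = −333.5;  Point C−Point A: 10a + 54b = −39.9.
Solving gives a = −1.32646, b = −0.49325.
Then c = 113.4 − a·61 − b·3 = 195.79.
At (197, 187): z_contact = −261.31 − 92.24 + 195.79 = -157.76 m.
Depth below ground = -70.3 − (-157.76) = 87.5 m.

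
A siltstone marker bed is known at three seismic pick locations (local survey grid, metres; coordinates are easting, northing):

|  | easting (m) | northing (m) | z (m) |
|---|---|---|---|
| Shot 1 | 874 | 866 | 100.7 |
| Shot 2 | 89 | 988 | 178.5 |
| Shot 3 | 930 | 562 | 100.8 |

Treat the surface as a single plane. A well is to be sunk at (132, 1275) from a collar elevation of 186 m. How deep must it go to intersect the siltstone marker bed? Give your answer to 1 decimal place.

17.4 m

Let the plane be z = a·easting + b·northing + c.
Shot 2−Shot 1: −785a + 122b = 77.8;  Shot 3−Shot 1: 56a − 304b = 0.1.
Solving gives a = −0.102082, b = −0.019134.
Then c = 100.7 − a·874 − b·866 = 206.49.
At (132, 1275): z_contact = −13.47 − 24.40 + 206.49 = 168.62 m.
Depth below ground = 186 − 168.62 = 17.4 m.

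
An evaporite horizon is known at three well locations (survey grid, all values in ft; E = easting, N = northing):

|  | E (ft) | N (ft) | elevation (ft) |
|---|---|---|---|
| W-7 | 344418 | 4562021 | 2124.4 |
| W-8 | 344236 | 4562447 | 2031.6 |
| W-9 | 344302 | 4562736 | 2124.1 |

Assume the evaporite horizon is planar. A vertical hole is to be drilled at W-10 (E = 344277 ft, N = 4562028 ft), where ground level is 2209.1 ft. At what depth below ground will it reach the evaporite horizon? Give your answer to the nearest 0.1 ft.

Two edge vectors: W-7→W-8 = (-182, 426, -92.8), W-7→W-9 = (-116, 715, -0.3).
Normal n = (W-7→W-8) × (W-7→W-9) = (66224.2, 10710.2, -80714).
So ∂z/∂E = −n_x/n_z = 0.820479719 and ∂z/∂N = −n_y/n_z = 0.132693213.
Intercept c from W-7: 2124.4 − 282587.98 − 605349.22 = −885812.81.
At (344277, 4562028): z_contact = 282472.30 + 605350.15 − 885812.81 = 2009.64 ft.
Depth below ground = 2209.1 − 2009.64 = 199.5 ft.

199.5 ft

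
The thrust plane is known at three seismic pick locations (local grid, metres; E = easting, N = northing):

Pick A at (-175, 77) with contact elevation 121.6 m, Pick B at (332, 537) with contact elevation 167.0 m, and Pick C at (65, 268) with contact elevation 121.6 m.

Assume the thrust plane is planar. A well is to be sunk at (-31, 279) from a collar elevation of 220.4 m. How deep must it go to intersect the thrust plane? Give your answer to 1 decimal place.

28.6 m

Let the plane be z = a·E + b·N + c.
Pick B−Pick A: 507a + 460b = 45.4;  Pick C−Pick A: 240a + 191b = 0.
Solving gives a = −0.63934, b = 0.80336.
Then c = 121.6 − a·-175 − b·77 = −52.14.
At (-31, 279): z_contact = 19.82 + 224.14 − 52.14 = 191.81 m.
Depth below ground = 220.4 − 191.81 = 28.6 m.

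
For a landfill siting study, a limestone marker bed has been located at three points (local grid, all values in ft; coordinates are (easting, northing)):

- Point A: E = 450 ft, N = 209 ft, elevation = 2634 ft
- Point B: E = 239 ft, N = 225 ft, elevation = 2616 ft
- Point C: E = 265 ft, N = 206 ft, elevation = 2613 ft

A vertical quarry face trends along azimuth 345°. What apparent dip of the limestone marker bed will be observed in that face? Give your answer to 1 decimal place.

Two edge vectors: Point A→Point B = (-211, 16, -18), Point A→Point C = (-185, -3, -21).
Normal n = (Point A→Point B) × (Point A→Point C) = (-390, -1101, 3593).
So ∂z/∂E = −n_x/n_z = 0.10854 and ∂z/∂N = −n_y/n_z = 0.30643.
Unit vector along 345° is (sin 345°, cos 345°) = (-0.2588, 0.9659).
Slope in that direction = a·(-0.2588) + b·(0.9659) = 0.26789.
Apparent dip = arctan|0.26789| = 15.0° (true dip is 18.0°, so apparent ≤ true as expected).

15.0°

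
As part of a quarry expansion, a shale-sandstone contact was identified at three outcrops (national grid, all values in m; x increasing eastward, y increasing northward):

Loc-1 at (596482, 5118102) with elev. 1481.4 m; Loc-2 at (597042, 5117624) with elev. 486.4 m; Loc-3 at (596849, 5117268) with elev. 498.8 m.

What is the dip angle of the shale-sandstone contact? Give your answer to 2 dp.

54.24°

Two edge vectors: Loc-1→Loc-2 = (560, -478, -995), Loc-1→Loc-3 = (367, -834, -982.6).
Normal n = (Loc-1→Loc-2) × (Loc-1→Loc-3) = (-360147.2, 185091, -291614).
So ∂z/∂x = −n_x/n_z = −1.23501 and ∂z/∂y = −n_y/n_z = 0.63471.
Gradient magnitude |∇z| = √(a² + b²) = √(1.52526 + 0.40286) = 1.38857.
True dip = arctan(1.38857) = 54.24°, dipping toward ESE (azimuth ≈ 117°).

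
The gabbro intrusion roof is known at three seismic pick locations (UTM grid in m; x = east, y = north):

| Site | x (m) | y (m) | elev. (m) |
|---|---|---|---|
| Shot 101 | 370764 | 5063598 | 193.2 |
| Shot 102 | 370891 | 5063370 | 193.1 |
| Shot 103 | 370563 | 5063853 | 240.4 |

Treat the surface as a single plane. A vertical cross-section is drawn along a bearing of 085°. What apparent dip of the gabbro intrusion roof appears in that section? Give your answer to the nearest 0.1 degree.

Let the plane be z = a·x + b·y + c.
Shot 102−Shot 101: 127a − 228b = −0.1;  Shot 103−Shot 101: −201a + 255b = 47.2.
Solving gives a = −0.79864, b = −0.44442.
Unit vector along 085° is (sin 85°, cos 85°) = (0.9962, 0.0872).
Slope in that direction = a·(0.9962) + b·(0.0872) = −0.83433.
Apparent dip = arctan|0.83433| = 39.8° (true dip is 42.4°, so apparent ≤ true as expected).

39.8°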